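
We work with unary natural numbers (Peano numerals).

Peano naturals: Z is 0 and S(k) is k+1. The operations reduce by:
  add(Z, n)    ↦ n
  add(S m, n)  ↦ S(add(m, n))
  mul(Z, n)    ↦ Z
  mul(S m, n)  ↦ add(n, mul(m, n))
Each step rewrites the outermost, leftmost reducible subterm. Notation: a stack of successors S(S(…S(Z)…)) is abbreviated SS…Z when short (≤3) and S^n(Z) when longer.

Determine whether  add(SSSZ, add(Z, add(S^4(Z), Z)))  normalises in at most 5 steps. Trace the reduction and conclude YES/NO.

Answer: NO — after 5 steps the term is S(S(S(add(S^4(Z), Z)))), not yet normal

Derivation:
  start: add(SSSZ, add(Z, add(S^4(Z), Z)))
  →1  S(add(SSZ, add(Z, add(S^4(Z), Z))))
  →2  S(S(add(SZ, add(Z, add(S^4(Z), Z)))))
  →3  S(S(S(add(Z, add(Z, add(S^4(Z), Z))))))
  →4  S(S(S(add(Z, add(S^4(Z), Z)))))
  →5  S(S(S(add(S^4(Z), Z))))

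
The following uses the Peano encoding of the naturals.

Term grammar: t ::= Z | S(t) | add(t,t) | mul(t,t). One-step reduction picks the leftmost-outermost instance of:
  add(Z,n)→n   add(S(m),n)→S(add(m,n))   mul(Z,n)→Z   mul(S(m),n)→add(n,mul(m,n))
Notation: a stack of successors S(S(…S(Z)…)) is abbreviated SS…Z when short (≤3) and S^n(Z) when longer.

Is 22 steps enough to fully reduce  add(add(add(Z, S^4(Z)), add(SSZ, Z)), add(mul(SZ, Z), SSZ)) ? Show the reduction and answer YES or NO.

Answer: YES — reaches normal form S^8(Z) in 20 ≤ 22 steps

Working:
  start: add(add(add(Z, S^4(Z)), add(SSZ, Z)), add(mul(SZ, Z), SSZ))
  →1  add(add(S^4(Z), add(SSZ, Z)), add(mul(SZ, Z), SSZ))
  →2  add(S(add(SSSZ, add(SSZ, Z))), add(mul(SZ, Z), SSZ))
  →3  S(add(add(SSSZ, add(SSZ, Z)), add(mul(SZ, Z), SSZ)))
  →4  S(add(S(add(SSZ, add(SSZ, Z))), add(mul(SZ, Z), SSZ)))
  →5  S(S(add(add(SSZ, add(SSZ, Z)), add(mul(SZ, Z), SSZ))))
  →6  S(S(add(S(add(SZ, add(SSZ, Z))), add(mul(SZ, Z), SSZ))))
  →7  S(S(S(add(add(SZ, add(SSZ, Z)), add(mul(SZ, Z), SSZ)))))
  →8  S(S(S(add(S(add(Z, add(SSZ, Z))), add(mul(SZ, Z), SSZ)))))
  →9  S(S(S(S(add(add(Z, add(SSZ, Z)), add(mul(SZ, Z), SSZ))))))
  →10  S(S(S(S(add(add(SSZ, Z), add(mul(SZ, Z), SSZ))))))
  →11  S(S(S(S(add(S(add(SZ, Z)), add(mul(SZ, Z), SSZ))))))
  →12  S(S(S(S(S(add(add(SZ, Z), add(mul(SZ, Z), SSZ)))))))
  →13  S(S(S(S(S(add(S(add(Z, Z)), add(mul(SZ, Z), SSZ)))))))
  →14  S(S(S(S(S(S(add(add(Z, Z), add(mul(SZ, Z), SSZ))))))))
  →15  S(S(S(S(S(S(add(Z, add(mul(SZ, Z), SSZ))))))))
  →16  S(S(S(S(S(S(add(mul(SZ, Z), SSZ)))))))
  →17  S(S(S(S(S(S(add(add(Z, mul(Z, Z)), SSZ)))))))
  →18  S(S(S(S(S(S(add(mul(Z, Z), SSZ)))))))
  →19  S(S(S(S(S(S(add(Z, SSZ)))))))
  →20  S^8(Z)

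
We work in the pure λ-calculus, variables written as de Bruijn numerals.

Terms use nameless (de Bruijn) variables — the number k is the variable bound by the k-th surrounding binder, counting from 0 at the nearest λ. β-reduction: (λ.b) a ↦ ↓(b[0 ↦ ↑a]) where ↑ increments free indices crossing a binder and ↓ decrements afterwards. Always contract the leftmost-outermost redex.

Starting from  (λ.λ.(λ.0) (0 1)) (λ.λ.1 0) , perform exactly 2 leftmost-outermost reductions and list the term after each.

Answer: after 2 steps: λ.0 (λ.λ.1 0)

Derivation:
  start: (λ.λ.(λ.0) (0 1)) (λ.λ.1 0)
  [1] λ.(λ.0) (0 (λ.λ.1 0))
  [2] λ.0 (λ.λ.1 0)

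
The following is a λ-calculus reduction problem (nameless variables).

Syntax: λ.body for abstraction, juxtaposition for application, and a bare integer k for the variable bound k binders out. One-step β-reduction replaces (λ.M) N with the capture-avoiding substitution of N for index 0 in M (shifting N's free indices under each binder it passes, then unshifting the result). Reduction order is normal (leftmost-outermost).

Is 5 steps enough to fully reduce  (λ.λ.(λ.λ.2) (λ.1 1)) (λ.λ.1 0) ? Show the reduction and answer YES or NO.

  start: (λ.λ.(λ.λ.2) (λ.1 1)) (λ.λ.1 0)
  step 1: λ.(λ.λ.2) (λ.1 1)
  step 2: λ.λ.1

Answer: YES — reaches normal form λ.λ.1 in 2 ≤ 5 steps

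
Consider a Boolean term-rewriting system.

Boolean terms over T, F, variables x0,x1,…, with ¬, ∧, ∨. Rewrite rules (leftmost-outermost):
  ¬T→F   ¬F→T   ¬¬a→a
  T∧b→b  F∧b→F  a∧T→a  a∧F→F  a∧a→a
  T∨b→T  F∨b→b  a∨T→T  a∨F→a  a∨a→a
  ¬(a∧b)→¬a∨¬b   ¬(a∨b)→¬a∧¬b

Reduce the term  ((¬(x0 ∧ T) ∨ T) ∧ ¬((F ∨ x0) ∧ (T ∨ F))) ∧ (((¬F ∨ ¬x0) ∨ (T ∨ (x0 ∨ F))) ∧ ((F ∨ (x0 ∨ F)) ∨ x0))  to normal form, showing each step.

Answer: normal form = ¬x0 ∧ x0  (in 17 steps)

Derivation:
  start: ((¬(x0 ∧ T) ∨ T) ∧ ¬((F ∨ x0) ∧ (T ∨ F))) ∧ (((¬F ∨ ¬x0) ∨ (T ∨ (x0 ∨ F))) ∧ ((F ∨ (x0 ∨ F)) ∨ x0))
  [1] (T ∧ ¬((F ∨ x0) ∧ (T ∨ F))) ∧ (((¬F ∨ ¬x0) ∨ (T ∨ (x0 ∨ F))) ∧ ((F ∨ (x0 ∨ F)) ∨ x0))
  [2] ¬((F ∨ x0) ∧ (T ∨ F)) ∧ (((¬F ∨ ¬x0) ∨ (T ∨ (x0 ∨ F))) ∧ ((F ∨ (x0 ∨ F)) ∨ x0))
  [3] (¬(F ∨ x0) ∨ ¬(T ∨ F)) ∧ (((¬F ∨ ¬x0) ∨ (T ∨ (x0 ∨ F))) ∧ ((F ∨ (x0 ∨ F)) ∨ x0))
  [4] ((¬F ∧ ¬x0) ∨ ¬(T ∨ F)) ∧ (((¬F ∨ ¬x0) ∨ (T ∨ (x0 ∨ F))) ∧ ((F ∨ (x0 ∨ F)) ∨ x0))
  [5] ((T ∧ ¬x0) ∨ ¬(T ∨ F)) ∧ (((¬F ∨ ¬x0) ∨ (T ∨ (x0 ∨ F))) ∧ ((F ∨ (x0 ∨ F)) ∨ x0))
  [6] (¬x0 ∨ ¬(T ∨ F)) ∧ (((¬F ∨ ¬x0) ∨ (T ∨ (x0 ∨ F))) ∧ ((F ∨ (x0 ∨ F)) ∨ x0))
  [7] (¬x0 ∨ (¬T ∧ ¬F)) ∧ (((¬F ∨ ¬x0) ∨ (T ∨ (x0 ∨ F))) ∧ ((F ∨ (x0 ∨ F)) ∨ x0))
  [8] (¬x0 ∨ (F ∧ ¬F)) ∧ (((¬F ∨ ¬x0) ∨ (T ∨ (x0 ∨ F))) ∧ ((F ∨ (x0 ∨ F)) ∨ x0))
  [9] (¬x0 ∨ F) ∧ (((¬F ∨ ¬x0) ∨ (T ∨ (x0 ∨ F))) ∧ ((F ∨ (x0 ∨ F)) ∨ x0))
  [10] ¬x0 ∧ (((¬F ∨ ¬x0) ∨ (T ∨ (x0 ∨ F))) ∧ ((F ∨ (x0 ∨ F)) ∨ x0))
  [11] ¬x0 ∧ (((T ∨ ¬x0) ∨ (T ∨ (x0 ∨ F))) ∧ ((F ∨ (x0 ∨ F)) ∨ x0))
  [12] ¬x0 ∧ ((T ∨ (T ∨ (x0 ∨ F))) ∧ ((F ∨ (x0 ∨ F)) ∨ x0))
  [13] ¬x0 ∧ (T ∧ ((F ∨ (x0 ∨ F)) ∨ x0))
  [14] ¬x0 ∧ ((F ∨ (x0 ∨ F)) ∨ x0)
  [15] ¬x0 ∧ ((x0 ∨ F) ∨ x0)
  [16] ¬x0 ∧ (x0 ∨ x0)
  [17] ¬x0 ∧ x0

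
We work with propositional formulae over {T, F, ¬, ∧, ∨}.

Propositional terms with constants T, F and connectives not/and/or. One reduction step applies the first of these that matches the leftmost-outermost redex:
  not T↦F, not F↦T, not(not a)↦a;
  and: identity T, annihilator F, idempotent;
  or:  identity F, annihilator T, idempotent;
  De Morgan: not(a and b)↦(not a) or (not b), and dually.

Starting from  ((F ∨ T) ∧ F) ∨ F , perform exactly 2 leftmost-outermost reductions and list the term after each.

Answer: after 2 steps: F

Derivation:
  start: ((F ∨ T) ∧ F) ∨ F
  step 1: (F ∨ T) ∧ F
  step 2: F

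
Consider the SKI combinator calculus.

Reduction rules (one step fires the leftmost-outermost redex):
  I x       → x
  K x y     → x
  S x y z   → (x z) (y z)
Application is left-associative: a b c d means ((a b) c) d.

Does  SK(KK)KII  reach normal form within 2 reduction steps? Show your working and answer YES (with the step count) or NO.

  start: SK(KK)KII
  step 1: KK(KKK)II
  step 2: KII

Answer: NO — after 2 steps the term is KII, not yet normal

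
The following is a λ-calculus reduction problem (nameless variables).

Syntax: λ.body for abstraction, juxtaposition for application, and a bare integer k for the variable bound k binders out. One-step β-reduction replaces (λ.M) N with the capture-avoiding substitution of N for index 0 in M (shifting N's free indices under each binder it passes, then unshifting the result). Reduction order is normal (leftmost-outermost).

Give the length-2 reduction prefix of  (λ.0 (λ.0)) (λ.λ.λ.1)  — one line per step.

  start: (λ.0 (λ.0)) (λ.λ.λ.1)
  step 1: (λ.λ.λ.1) (λ.0)
  step 2: λ.λ.1

Answer: after 2 steps: λ.λ.1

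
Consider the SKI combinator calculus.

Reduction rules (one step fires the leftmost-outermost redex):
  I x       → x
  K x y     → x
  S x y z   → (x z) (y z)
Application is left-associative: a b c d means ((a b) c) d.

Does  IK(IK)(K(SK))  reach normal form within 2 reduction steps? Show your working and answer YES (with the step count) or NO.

  start: IK(IK)(K(SK))
  →1  K(IK)(K(SK))
  →2  IK

Answer: NO — after 2 steps the term is IK, not yet normal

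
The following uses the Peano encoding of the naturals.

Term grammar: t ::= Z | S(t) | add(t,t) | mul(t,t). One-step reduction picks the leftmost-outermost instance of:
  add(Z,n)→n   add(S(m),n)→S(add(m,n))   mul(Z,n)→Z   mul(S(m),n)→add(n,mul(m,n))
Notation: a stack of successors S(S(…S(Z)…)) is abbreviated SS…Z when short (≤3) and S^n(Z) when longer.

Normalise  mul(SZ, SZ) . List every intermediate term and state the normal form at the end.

  start: mul(SZ, SZ)
  →1  add(SZ, mul(Z, SZ))
  →2  S(add(Z, mul(Z, SZ)))
  →3  S(mul(Z, SZ))
  →4  SZ

Answer: normal form = SZ  (in 4 steps)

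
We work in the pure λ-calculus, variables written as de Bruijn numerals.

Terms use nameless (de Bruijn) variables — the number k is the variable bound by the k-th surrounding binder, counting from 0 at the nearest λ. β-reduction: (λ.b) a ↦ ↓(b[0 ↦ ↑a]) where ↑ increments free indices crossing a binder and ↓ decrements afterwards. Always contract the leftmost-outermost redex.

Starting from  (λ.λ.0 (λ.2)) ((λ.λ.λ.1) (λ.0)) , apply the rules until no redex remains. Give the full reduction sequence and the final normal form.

  start: (λ.λ.0 (λ.2)) ((λ.λ.λ.1) (λ.0))
  →1  λ.0 (λ.(λ.λ.λ.1) (λ.0))
  →2  λ.0 (λ.λ.λ.1)

Answer: normal form = λ.0 (λ.λ.λ.1)  (in 2 steps)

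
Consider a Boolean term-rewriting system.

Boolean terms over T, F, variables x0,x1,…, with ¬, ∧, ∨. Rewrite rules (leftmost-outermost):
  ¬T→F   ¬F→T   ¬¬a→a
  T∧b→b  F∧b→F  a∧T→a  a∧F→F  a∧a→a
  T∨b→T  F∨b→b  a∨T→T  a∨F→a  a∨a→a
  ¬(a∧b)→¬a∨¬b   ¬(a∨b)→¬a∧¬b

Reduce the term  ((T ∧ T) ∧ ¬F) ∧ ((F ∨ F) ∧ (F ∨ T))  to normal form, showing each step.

Answer: normal form = F  (in 6 steps)

Working:
  start: ((T ∧ T) ∧ ¬F) ∧ ((F ∨ F) ∧ (F ∨ T))
  [1] (T ∧ ¬F) ∧ ((F ∨ F) ∧ (F ∨ T))
  [2] ¬F ∧ ((F ∨ F) ∧ (F ∨ T))
  [3] T ∧ ((F ∨ F) ∧ (F ∨ T))
  [4] (F ∨ F) ∧ (F ∨ T)
  [5] F ∧ (F ∨ T)
  [6] F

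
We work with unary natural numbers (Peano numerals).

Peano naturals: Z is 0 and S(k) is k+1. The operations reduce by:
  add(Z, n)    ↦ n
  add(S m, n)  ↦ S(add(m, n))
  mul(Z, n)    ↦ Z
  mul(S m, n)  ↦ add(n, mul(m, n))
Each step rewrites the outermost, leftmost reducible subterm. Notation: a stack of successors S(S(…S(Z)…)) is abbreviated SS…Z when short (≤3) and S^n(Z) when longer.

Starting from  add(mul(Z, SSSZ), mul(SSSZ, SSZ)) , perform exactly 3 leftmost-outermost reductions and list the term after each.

  start: add(mul(Z, SSSZ), mul(SSSZ, SSZ))
  →1  add(Z, mul(SSSZ, SSZ))
  →2  mul(SSSZ, SSZ)
  →3  add(SSZ, mul(SSZ, SSZ))

Answer: after 3 steps: add(SSZ, mul(SSZ, SSZ))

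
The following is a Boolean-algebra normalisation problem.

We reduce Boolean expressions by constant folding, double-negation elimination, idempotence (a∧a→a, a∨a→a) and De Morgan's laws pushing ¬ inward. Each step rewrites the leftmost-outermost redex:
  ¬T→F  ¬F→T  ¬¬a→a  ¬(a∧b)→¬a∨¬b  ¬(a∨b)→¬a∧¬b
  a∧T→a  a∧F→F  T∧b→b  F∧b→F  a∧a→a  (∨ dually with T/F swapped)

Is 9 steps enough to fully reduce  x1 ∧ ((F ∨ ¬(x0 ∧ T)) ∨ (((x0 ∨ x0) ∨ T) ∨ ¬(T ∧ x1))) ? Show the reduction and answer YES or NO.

  start: x1 ∧ ((F ∨ ¬(x0 ∧ T)) ∨ (((x0 ∨ x0) ∨ T) ∨ ¬(T ∧ x1)))
  [1] x1 ∧ (¬(x0 ∧ T) ∨ (((x0 ∨ x0) ∨ T) ∨ ¬(T ∧ x1)))
  [2] x1 ∧ ((¬x0 ∨ ¬T) ∨ (((x0 ∨ x0) ∨ T) ∨ ¬(T ∧ x1)))
  [3] x1 ∧ ((¬x0 ∨ F) ∨ (((x0 ∨ x0) ∨ T) ∨ ¬(T ∧ x1)))
  [4] x1 ∧ (¬x0 ∨ (((x0 ∨ x0) ∨ T) ∨ ¬(T ∧ x1)))
  [5] x1 ∧ (¬x0 ∨ (T ∨ ¬(T ∧ x1)))
  [6] x1 ∧ (¬x0 ∨ T)
  [7] x1 ∧ T
  [8] x1

Answer: YES — reaches normal form x1 in 8 ≤ 9 steps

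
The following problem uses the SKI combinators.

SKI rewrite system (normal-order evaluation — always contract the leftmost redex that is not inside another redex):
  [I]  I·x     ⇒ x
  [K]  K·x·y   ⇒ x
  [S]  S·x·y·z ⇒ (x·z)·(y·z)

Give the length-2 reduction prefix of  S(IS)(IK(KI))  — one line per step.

  start: S(IS)(IK(KI))
  [1] SS(IK(KI))
  [2] SS(K(KI))

Answer: after 2 steps: SS(K(KI))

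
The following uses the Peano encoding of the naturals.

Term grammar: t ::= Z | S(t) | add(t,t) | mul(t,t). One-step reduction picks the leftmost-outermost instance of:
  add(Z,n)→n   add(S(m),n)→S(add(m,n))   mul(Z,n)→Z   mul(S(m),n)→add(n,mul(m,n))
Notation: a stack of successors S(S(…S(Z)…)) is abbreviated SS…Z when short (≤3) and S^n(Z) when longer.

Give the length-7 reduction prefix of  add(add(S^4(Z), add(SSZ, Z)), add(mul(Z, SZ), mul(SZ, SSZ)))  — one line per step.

Answer: after 7 steps: S(S(S(add(S(add(Z, add(SSZ, Z))), add(mul(Z, SZ), mul(SZ, SSZ))))))

Reduction:
  start: add(add(S^4(Z), add(SSZ, Z)), add(mul(Z, SZ), mul(SZ, SSZ)))
  →1  add(S(add(SSSZ, add(SSZ, Z))), add(mul(Z, SZ), mul(SZ, SSZ)))
  →2  S(add(add(SSSZ, add(SSZ, Z)), add(mul(Z, SZ), mul(SZ, SSZ))))
  →3  S(add(S(add(SSZ, add(SSZ, Z))), add(mul(Z, SZ), mul(SZ, SSZ))))
  →4  S(S(add(add(SSZ, add(SSZ, Z)), add(mul(Z, SZ), mul(SZ, SSZ)))))
  →5  S(S(add(S(add(SZ, add(SSZ, Z))), add(mul(Z, SZ), mul(SZ, SSZ)))))
  →6  S(S(S(add(add(SZ, add(SSZ, Z)), add(mul(Z, SZ), mul(SZ, SSZ))))))
  →7  S(S(S(add(S(add(Z, add(SSZ, Z))), add(mul(Z, SZ), mul(SZ, SSZ))))))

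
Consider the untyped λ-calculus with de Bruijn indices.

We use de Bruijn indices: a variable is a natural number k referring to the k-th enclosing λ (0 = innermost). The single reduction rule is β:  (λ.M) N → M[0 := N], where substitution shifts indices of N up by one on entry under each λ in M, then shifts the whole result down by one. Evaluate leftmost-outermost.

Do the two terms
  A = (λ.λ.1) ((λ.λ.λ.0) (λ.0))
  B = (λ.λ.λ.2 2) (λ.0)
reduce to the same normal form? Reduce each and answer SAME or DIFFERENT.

Answer: SAME — A ⇓ λ.λ.λ.0, B ⇓ λ.λ.λ.0

Derivation:
Term A:
  start: (λ.λ.1) ((λ.λ.λ.0) (λ.0))
  [1] λ.(λ.λ.λ.0) (λ.0)
  [2] λ.λ.λ.0

Term B:
  start: (λ.λ.λ.2 2) (λ.0)
  [1] λ.λ.(λ.0) (λ.0)
  [2] λ.λ.λ.0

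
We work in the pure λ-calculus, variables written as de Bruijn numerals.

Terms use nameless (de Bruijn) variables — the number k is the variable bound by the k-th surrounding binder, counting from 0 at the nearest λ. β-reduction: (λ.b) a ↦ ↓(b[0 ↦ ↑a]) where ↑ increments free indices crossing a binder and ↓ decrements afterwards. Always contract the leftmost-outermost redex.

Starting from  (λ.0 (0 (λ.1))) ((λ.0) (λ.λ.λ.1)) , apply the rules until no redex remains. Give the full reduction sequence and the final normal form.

  start: (λ.0 (0 (λ.1))) ((λ.0) (λ.λ.λ.1))
  [1] (λ.0) (λ.λ.λ.1) ((λ.0) (λ.λ.λ.1) (λ.(λ.0) (λ.λ.λ.1)))
  [2] (λ.λ.λ.1) ((λ.0) (λ.λ.λ.1) (λ.(λ.0) (λ.λ.λ.1)))
  [3] λ.λ.1

Answer: normal form = λ.λ.1  (in 3 steps)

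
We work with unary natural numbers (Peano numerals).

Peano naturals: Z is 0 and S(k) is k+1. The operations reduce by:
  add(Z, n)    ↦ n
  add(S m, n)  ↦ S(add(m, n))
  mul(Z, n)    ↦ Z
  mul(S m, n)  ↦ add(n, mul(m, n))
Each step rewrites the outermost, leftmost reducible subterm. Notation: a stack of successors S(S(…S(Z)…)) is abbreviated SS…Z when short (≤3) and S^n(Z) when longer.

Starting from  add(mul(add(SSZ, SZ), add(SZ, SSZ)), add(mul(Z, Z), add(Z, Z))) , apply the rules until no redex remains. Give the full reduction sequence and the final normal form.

  start: add(mul(add(SSZ, SZ), add(SZ, SSZ)), add(mul(Z, Z), add(Z, Z)))
  →1  add(mul(S(add(SZ, SZ)), add(SZ, SSZ)), add(mul(Z, Z), add(Z, Z)))
  →2  add(add(add(SZ, SSZ), mul(add(SZ, SZ), add(SZ, SSZ))), add(mul(Z, Z), add(Z, Z)))
  →3  add(add(S(add(Z, SSZ)), mul(add(SZ, SZ), add(SZ, SSZ))), add(mul(Z, Z), add(Z, Z)))
  →4  add(S(add(add(Z, SSZ), mul(add(SZ, SZ), add(SZ, SSZ)))), add(mul(Z, Z), add(Z, Z)))
  →5  S(add(add(add(Z, SSZ), mul(add(SZ, SZ), add(SZ, SSZ))), add(mul(Z, Z), add(Z, Z))))
  →6  S(add(add(SSZ, mul(add(SZ, SZ), add(SZ, SSZ))), add(mul(Z, Z), add(Z, Z))))
  →7  S(add(S(add(SZ, mul(add(SZ, SZ), add(SZ, SSZ)))), add(mul(Z, Z), add(Z, Z))))
  →8  S(S(add(add(SZ, mul(add(SZ, SZ), add(SZ, SSZ))), add(mul(Z, Z), add(Z, Z)))))
  →9  S(S(add(S(add(Z, mul(add(SZ, SZ), add(SZ, SSZ)))), add(mul(Z, Z), add(Z, Z)))))
  →10  S(S(S(add(add(Z, mul(add(SZ, SZ), add(SZ, SSZ))), add(mul(Z, Z), add(Z, Z))))))
  →11  S(S(S(add(mul(add(SZ, SZ), add(SZ, SSZ)), add(mul(Z, Z), add(Z, Z))))))
  →12  S(S(S(add(mul(S(add(Z, SZ)), add(SZ, SSZ)), add(mul(Z, Z), add(Z, Z))))))
  →13  S(S(S(add(add(add(SZ, SSZ), mul(add(Z, SZ), add(SZ, SSZ))), add(mul(Z, Z), add(Z, Z))))))
  →14  S(S(S(add(add(S(add(Z, SSZ)), mul(add(Z, SZ), add(SZ, SSZ))), add(mul(Z, Z), add(Z, Z))))))
  →15  S(S(S(add(S(add(add(Z, SSZ), mul(add(Z, SZ), add(SZ, SSZ)))), add(mul(Z, Z), add(Z, Z))))))
  →16  S(S(S(S(add(add(add(Z, SSZ), mul(add(Z, SZ), add(SZ, SSZ))), add(mul(Z, Z), add(Z, Z)))))))
  →17  S(S(S(S(add(add(SSZ, mul(add(Z, SZ), add(SZ, SSZ))), add(mul(Z, Z), add(Z, Z)))))))
  →18  S(S(S(S(add(S(add(SZ, mul(add(Z, SZ), add(SZ, SSZ)))), add(mul(Z, Z), add(Z, Z)))))))
  →19  S(S(S(S(S(add(add(SZ, mul(add(Z, SZ), add(SZ, SSZ))), add(mul(Z, Z), add(Z, Z))))))))
  →20  S(S(S(S(S(add(S(add(Z, mul(add(Z, SZ), add(SZ, SSZ)))), add(mul(Z, Z), add(Z, Z))))))))
  →21  S(S(S(S(S(S(add(add(Z, mul(add(Z, SZ), add(SZ, SSZ))), add(mul(Z, Z), add(Z, Z)))))))))
  →22  S(S(S(S(S(S(add(mul(add(Z, SZ), add(SZ, SSZ)), add(mul(Z, Z), add(Z, Z)))))))))
  →23  S(S(S(S(S(S(add(mul(SZ, add(SZ, SSZ)), add(mul(Z, Z), add(Z, Z)))))))))
  →24  S(S(S(S(S(S(add(add(add(SZ, SSZ), mul(Z, add(SZ, SSZ))), add(mul(Z, Z), add(Z, Z)))))))))
  →25  S(S(S(S(S(S(add(add(S(add(Z, SSZ)), mul(Z, add(SZ, SSZ))), add(mul(Z, Z), add(Z, Z)))))))))
  →26  S(S(S(S(S(S(add(S(add(add(Z, SSZ), mul(Z, add(SZ, SSZ)))), add(mul(Z, Z), add(Z, Z)))))))))
  →27  S(S(S(S(S(S(S(add(add(add(Z, SSZ), mul(Z, add(SZ, SSZ))), add(mul(Z, Z), add(Z, Z))))))))))
  →28  S(S(S(S(S(S(S(add(add(SSZ, mul(Z, add(SZ, SSZ))), add(mul(Z, Z), add(Z, Z))))))))))
  →29  S(S(S(S(S(S(S(add(S(add(SZ, mul(Z, add(SZ, SSZ)))), add(mul(Z, Z), add(Z, Z))))))))))
  →30  S(S(S(S(S(S(S(S(add(add(SZ, mul(Z, add(SZ, SSZ))), add(mul(Z, Z), add(Z, Z)))))))))))
  →31  S(S(S(S(S(S(S(S(add(S(add(Z, mul(Z, add(SZ, SSZ)))), add(mul(Z, Z), add(Z, Z)))))))))))
  →32  S(S(S(S(S(S(S(S(S(add(add(Z, mul(Z, add(SZ, SSZ))), add(mul(Z, Z), add(Z, Z))))))))))))
  →33  S(S(S(S(S(S(S(S(S(add(mul(Z, add(SZ, SSZ)), add(mul(Z, Z), add(Z, Z))))))))))))
  →34  S(S(S(S(S(S(S(S(S(add(Z, add(mul(Z, Z), add(Z, Z))))))))))))
  →35  S(S(S(S(S(S(S(S(S(add(mul(Z, Z), add(Z, Z)))))))))))
  →36  S(S(S(S(S(S(S(S(S(add(Z, add(Z, Z)))))))))))
  →37  S(S(S(S(S(S(S(S(S(add(Z, Z))))))))))
  →38  S^9(Z)

Answer: normal form = S^9(Z)  (in 38 steps)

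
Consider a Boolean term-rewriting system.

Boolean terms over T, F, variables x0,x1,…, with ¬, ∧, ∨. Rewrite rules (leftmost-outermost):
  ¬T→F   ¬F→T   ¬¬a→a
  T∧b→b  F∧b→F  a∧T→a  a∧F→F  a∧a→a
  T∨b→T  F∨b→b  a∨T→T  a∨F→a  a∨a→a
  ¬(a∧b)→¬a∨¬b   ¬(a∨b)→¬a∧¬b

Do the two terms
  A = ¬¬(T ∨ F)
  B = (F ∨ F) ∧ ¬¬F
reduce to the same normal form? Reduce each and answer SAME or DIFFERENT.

Term A:
  start: ¬¬(T ∨ F)
  [1] T ∨ F
  [2] T

Term B:
  start: (F ∨ F) ∧ ¬¬F
  [1] F ∧ ¬¬F
  [2] F

Answer: DIFFERENT — A ⇓ T, B ⇓ F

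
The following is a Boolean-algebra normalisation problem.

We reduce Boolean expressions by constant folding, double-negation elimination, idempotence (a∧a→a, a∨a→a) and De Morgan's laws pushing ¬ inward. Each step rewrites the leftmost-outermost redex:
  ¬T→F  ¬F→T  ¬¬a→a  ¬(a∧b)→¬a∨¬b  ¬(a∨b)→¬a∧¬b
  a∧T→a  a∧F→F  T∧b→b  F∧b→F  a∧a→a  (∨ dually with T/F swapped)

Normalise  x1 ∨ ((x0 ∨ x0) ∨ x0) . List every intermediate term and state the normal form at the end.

  start: x1 ∨ ((x0 ∨ x0) ∨ x0)
  [1] x1 ∨ (x0 ∨ x0)
  [2] x1 ∨ x0

Answer: normal form = x1 ∨ x0  (in 2 steps)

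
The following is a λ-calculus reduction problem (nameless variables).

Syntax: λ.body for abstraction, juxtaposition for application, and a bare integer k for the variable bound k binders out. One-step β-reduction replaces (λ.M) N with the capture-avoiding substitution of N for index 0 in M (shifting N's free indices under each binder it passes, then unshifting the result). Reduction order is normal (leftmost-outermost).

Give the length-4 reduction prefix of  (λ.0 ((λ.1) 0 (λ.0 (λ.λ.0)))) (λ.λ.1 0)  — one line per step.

Answer: after 4 steps: λ.(λ.(λ.0 (λ.λ.0)) 0) 0

Derivation:
  start: (λ.0 ((λ.1) 0 (λ.0 (λ.λ.0)))) (λ.λ.1 0)
  step 1: (λ.λ.1 0) ((λ.λ.λ.1 0) (λ.λ.1 0) (λ.0 (λ.λ.0)))
  step 2: λ.(λ.λ.λ.1 0) (λ.λ.1 0) (λ.0 (λ.λ.0)) 0
  step 3: λ.(λ.λ.1 0) (λ.0 (λ.λ.0)) 0
  step 4: λ.(λ.(λ.0 (λ.λ.0)) 0) 0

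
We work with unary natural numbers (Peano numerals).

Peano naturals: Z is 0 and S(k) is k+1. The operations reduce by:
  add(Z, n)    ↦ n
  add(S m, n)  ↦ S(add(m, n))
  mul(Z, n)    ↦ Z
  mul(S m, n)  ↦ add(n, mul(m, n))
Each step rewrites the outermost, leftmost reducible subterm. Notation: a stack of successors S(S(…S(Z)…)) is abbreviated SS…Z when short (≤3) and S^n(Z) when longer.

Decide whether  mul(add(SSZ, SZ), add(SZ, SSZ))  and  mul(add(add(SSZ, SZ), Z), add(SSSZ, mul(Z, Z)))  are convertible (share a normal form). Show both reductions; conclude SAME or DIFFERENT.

Answer: SAME — A ⇓ S^9(Z), B ⇓ S^9(Z)

Reduction:
Term A:
  start: mul(add(SSZ, SZ), add(SZ, SSZ))
  step 1: mul(S(add(SZ, SZ)), add(SZ, SSZ))
  step 2: add(add(SZ, SSZ), mul(add(SZ, SZ), add(SZ, SSZ)))
  step 3: add(S(add(Z, SSZ)), mul(add(SZ, SZ), add(SZ, SSZ)))
  step 4: S(add(add(Z, SSZ), mul(add(SZ, SZ), add(SZ, SSZ))))
  step 5: S(add(SSZ, mul(add(SZ, SZ), add(SZ, SSZ))))
  step 6: S(S(add(SZ, mul(add(SZ, SZ), add(SZ, SSZ)))))
  step 7: S(S(S(add(Z, mul(add(SZ, SZ), add(SZ, SSZ))))))
  step 8: S(S(S(mul(add(SZ, SZ), add(SZ, SSZ)))))
  step 9: S(S(S(mul(S(add(Z, SZ)), add(SZ, SSZ)))))
  step 10: S(S(S(add(add(SZ, SSZ), mul(add(Z, SZ), add(SZ, SSZ))))))
  step 11: S(S(S(add(S(add(Z, SSZ)), mul(add(Z, SZ), add(SZ, SSZ))))))
  step 12: S(S(S(S(add(add(Z, SSZ), mul(add(Z, SZ), add(SZ, SSZ)))))))
  step 13: S(S(S(S(add(SSZ, mul(add(Z, SZ), add(SZ, SSZ)))))))
  step 14: S(S(S(S(S(add(SZ, mul(add(Z, SZ), add(SZ, SSZ))))))))
  step 15: S(S(S(S(S(S(add(Z, mul(add(Z, SZ), add(SZ, SSZ)))))))))
  step 16: S(S(S(S(S(S(mul(add(Z, SZ), add(SZ, SSZ))))))))
  step 17: S(S(S(S(S(S(mul(SZ, add(SZ, SSZ))))))))
  step 18: S(S(S(S(S(S(add(add(SZ, SSZ), mul(Z, add(SZ, SSZ)))))))))
  step 19: S(S(S(S(S(S(add(S(add(Z, SSZ)), mul(Z, add(SZ, SSZ)))))))))
  step 20: S(S(S(S(S(S(S(add(add(Z, SSZ), mul(Z, add(SZ, SSZ))))))))))
  step 21: S(S(S(S(S(S(S(add(SSZ, mul(Z, add(SZ, SSZ))))))))))
  step 22: S(S(S(S(S(S(S(S(add(SZ, mul(Z, add(SZ, SSZ)))))))))))
  step 23: S(S(S(S(S(S(S(S(S(add(Z, mul(Z, add(SZ, SSZ))))))))))))
  step 24: S(S(S(S(S(S(S(S(S(mul(Z, add(SZ, SSZ)))))))))))
  step 25: S^9(Z)

Term B:
  start: mul(add(add(SSZ, SZ), Z), add(SSSZ, mul(Z, Z)))
  step 1: mul(add(S(add(SZ, SZ)), Z), add(SSSZ, mul(Z, Z)))
  step 2: mul(S(add(add(SZ, SZ), Z)), add(SSSZ, mul(Z, Z)))
  step 3: add(add(SSSZ, mul(Z, Z)), mul(add(add(SZ, SZ), Z), add(SSSZ, mul(Z, Z))))
  step 4: add(S(add(SSZ, mul(Z, Z))), mul(add(add(SZ, SZ), Z), add(SSSZ, mul(Z, Z))))
  step 5: S(add(add(SSZ, mul(Z, Z)), mul(add(add(SZ, SZ), Z), add(SSSZ, mul(Z, Z)))))
  step 6: S(add(S(add(SZ, mul(Z, Z))), mul(add(add(SZ, SZ), Z), add(SSSZ, mul(Z, Z)))))
  step 7: S(S(add(add(SZ, mul(Z, Z)), mul(add(add(SZ, SZ), Z), add(SSSZ, mul(Z, Z))))))
  step 8: S(S(add(S(add(Z, mul(Z, Z))), mul(add(add(SZ, SZ), Z), add(SSSZ, mul(Z, Z))))))
  step 9: S(S(S(add(add(Z, mul(Z, Z)), mul(add(add(SZ, SZ), Z), add(SSSZ, mul(Z, Z)))))))
  step 10: S(S(S(add(mul(Z, Z), mul(add(add(SZ, SZ), Z), add(SSSZ, mul(Z, Z)))))))
  step 11: S(S(S(add(Z, mul(add(add(SZ, SZ), Z), add(SSSZ, mul(Z, Z)))))))
  step 12: S(S(S(mul(add(add(SZ, SZ), Z), add(SSSZ, mul(Z, Z))))))
  step 13: S(S(S(mul(add(S(add(Z, SZ)), Z), add(SSSZ, mul(Z, Z))))))
  step 14: S(S(S(mul(S(add(add(Z, SZ), Z)), add(SSSZ, mul(Z, Z))))))
  step 15: S(S(S(add(add(SSSZ, mul(Z, Z)), mul(add(add(Z, SZ), Z), add(SSSZ, mul(Z, Z)))))))
  step 16: S(S(S(add(S(add(SSZ, mul(Z, Z))), mul(add(add(Z, SZ), Z), add(SSSZ, mul(Z, Z)))))))
  step 17: S(S(S(S(add(add(SSZ, mul(Z, Z)), mul(add(add(Z, SZ), Z), add(SSSZ, mul(Z, Z))))))))
  step 18: S(S(S(S(add(S(add(SZ, mul(Z, Z))), mul(add(add(Z, SZ), Z), add(SSSZ, mul(Z, Z))))))))
  step 19: S(S(S(S(S(add(add(SZ, mul(Z, Z)), mul(add(add(Z, SZ), Z), add(SSSZ, mul(Z, Z)))))))))
  step 20: S(S(S(S(S(add(S(add(Z, mul(Z, Z))), mul(add(add(Z, SZ), Z), add(SSSZ, mul(Z, Z)))))))))
  step 21: S(S(S(S(S(S(add(add(Z, mul(Z, Z)), mul(add(add(Z, SZ), Z), add(SSSZ, mul(Z, Z))))))))))
  step 22: S(S(S(S(S(S(add(mul(Z, Z), mul(add(add(Z, SZ), Z), add(SSSZ, mul(Z, Z))))))))))
  step 23: S(S(S(S(S(S(add(Z, mul(add(add(Z, SZ), Z), add(SSSZ, mul(Z, Z))))))))))
  step 24: S(S(S(S(S(S(mul(add(add(Z, SZ), Z), add(SSSZ, mul(Z, Z)))))))))
  step 25: S(S(S(S(S(S(mul(add(SZ, Z), add(SSSZ, mul(Z, Z)))))))))
  step 26: S(S(S(S(S(S(mul(S(add(Z, Z)), add(SSSZ, mul(Z, Z)))))))))
  step 27: S(S(S(S(S(S(add(add(SSSZ, mul(Z, Z)), mul(add(Z, Z), add(SSSZ, mul(Z, Z))))))))))
  step 28: S(S(S(S(S(S(add(S(add(SSZ, mul(Z, Z))), mul(add(Z, Z), add(SSSZ, mul(Z, Z))))))))))
  step 29: S(S(S(S(S(S(S(add(add(SSZ, mul(Z, Z)), mul(add(Z, Z), add(SSSZ, mul(Z, Z)))))))))))
  step 30: S(S(S(S(S(S(S(add(S(add(SZ, mul(Z, Z))), mul(add(Z, Z), add(SSSZ, mul(Z, Z)))))))))))
  step 31: S(S(S(S(S(S(S(S(add(add(SZ, mul(Z, Z)), mul(add(Z, Z), add(SSSZ, mul(Z, Z))))))))))))
  step 32: S(S(S(S(S(S(S(S(add(S(add(Z, mul(Z, Z))), mul(add(Z, Z), add(SSSZ, mul(Z, Z))))))))))))
  step 33: S(S(S(S(S(S(S(S(S(add(add(Z, mul(Z, Z)), mul(add(Z, Z), add(SSSZ, mul(Z, Z)))))))))))))
  step 34: S(S(S(S(S(S(S(S(S(add(mul(Z, Z), mul(add(Z, Z), add(SSSZ, mul(Z, Z)))))))))))))
  step 35: S(S(S(S(S(S(S(S(S(add(Z, mul(add(Z, Z), add(SSSZ, mul(Z, Z)))))))))))))
  step 36: S(S(S(S(S(S(S(S(S(mul(add(Z, Z), add(SSSZ, mul(Z, Z))))))))))))
  step 37: S(S(S(S(S(S(S(S(S(mul(Z, add(SSSZ, mul(Z, Z))))))))))))
  step 38: S^9(Z)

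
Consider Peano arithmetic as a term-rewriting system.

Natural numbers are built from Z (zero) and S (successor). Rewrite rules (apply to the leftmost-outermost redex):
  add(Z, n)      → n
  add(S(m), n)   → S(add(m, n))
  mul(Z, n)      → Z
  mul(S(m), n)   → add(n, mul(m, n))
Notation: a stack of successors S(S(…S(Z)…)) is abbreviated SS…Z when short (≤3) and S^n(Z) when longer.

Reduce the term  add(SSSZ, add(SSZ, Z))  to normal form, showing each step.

Answer: normal form = S^5(Z)  (in 7 steps)

Working:
  start: add(SSSZ, add(SSZ, Z))
  [1] S(add(SSZ, add(SSZ, Z)))
  [2] S(S(add(SZ, add(SSZ, Z))))
  [3] S(S(S(add(Z, add(SSZ, Z)))))
  [4] S(S(S(add(SSZ, Z))))
  [5] S(S(S(S(add(SZ, Z)))))
  [6] S(S(S(S(S(add(Z, Z))))))
  [7] S^5(Z)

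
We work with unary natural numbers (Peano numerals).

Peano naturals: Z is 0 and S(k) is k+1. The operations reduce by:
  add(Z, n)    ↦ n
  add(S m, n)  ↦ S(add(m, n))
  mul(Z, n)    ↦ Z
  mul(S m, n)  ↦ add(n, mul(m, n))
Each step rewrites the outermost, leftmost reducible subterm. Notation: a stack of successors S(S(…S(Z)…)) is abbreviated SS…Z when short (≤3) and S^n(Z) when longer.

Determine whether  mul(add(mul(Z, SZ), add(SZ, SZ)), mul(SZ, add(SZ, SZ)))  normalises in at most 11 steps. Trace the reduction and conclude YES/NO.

  start: mul(add(mul(Z, SZ), add(SZ, SZ)), mul(SZ, add(SZ, SZ)))
  →1  mul(add(Z, add(SZ, SZ)), mul(SZ, add(SZ, SZ)))
  →2  mul(add(SZ, SZ), mul(SZ, add(SZ, SZ)))
  →3  mul(S(add(Z, SZ)), mul(SZ, add(SZ, SZ)))
  →4  add(mul(SZ, add(SZ, SZ)), mul(add(Z, SZ), mul(SZ, add(SZ, SZ))))
  →5  add(add(add(SZ, SZ), mul(Z, add(SZ, SZ))), mul(add(Z, SZ), mul(SZ, add(SZ, SZ))))
  →6  add(add(S(add(Z, SZ)), mul(Z, add(SZ, SZ))), mul(add(Z, SZ), mul(SZ, add(SZ, SZ))))
  →7  add(S(add(add(Z, SZ), mul(Z, add(SZ, SZ)))), mul(add(Z, SZ), mul(SZ, add(SZ, SZ))))
  →8  S(add(add(add(Z, SZ), mul(Z, add(SZ, SZ))), mul(add(Z, SZ), mul(SZ, add(SZ, SZ)))))
  →9  S(add(add(SZ, mul(Z, add(SZ, SZ))), mul(add(Z, SZ), mul(SZ, add(SZ, SZ)))))
  →10  S(add(S(add(Z, mul(Z, add(SZ, SZ)))), mul(add(Z, SZ), mul(SZ, add(SZ, SZ)))))
  →11  S(S(add(add(Z, mul(Z, add(SZ, SZ))), mul(add(Z, SZ), mul(SZ, add(SZ, SZ))))))

Answer: NO — after 11 steps the term is S(S(add(add(Z, mul(Z, add(SZ, SZ))), mul(add(Z, SZ), mul(SZ, add(SZ, SZ)))))), not yet normal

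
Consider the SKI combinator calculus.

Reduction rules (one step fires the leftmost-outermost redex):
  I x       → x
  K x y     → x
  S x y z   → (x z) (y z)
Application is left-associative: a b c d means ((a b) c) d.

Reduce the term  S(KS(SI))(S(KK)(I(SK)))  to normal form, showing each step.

  start: S(KS(SI))(S(KK)(I(SK)))
  step 1: SS(S(KK)(I(SK)))
  step 2: SS(S(KK)(SK))

Answer: normal form = SS(S(KK)(SK))  (in 2 steps)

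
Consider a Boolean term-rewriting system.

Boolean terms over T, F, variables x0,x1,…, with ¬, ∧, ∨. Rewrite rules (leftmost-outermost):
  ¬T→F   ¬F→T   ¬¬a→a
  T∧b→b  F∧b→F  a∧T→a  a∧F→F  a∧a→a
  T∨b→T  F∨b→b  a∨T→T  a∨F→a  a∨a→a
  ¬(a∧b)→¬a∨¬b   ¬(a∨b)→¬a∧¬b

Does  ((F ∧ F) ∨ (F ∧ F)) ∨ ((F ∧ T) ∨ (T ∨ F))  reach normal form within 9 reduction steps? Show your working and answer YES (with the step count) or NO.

  start: ((F ∧ F) ∨ (F ∧ F)) ∨ ((F ∧ T) ∨ (T ∨ F))
  →1  (F ∧ F) ∨ ((F ∧ T) ∨ (T ∨ F))
  →2  F ∨ ((F ∧ T) ∨ (T ∨ F))
  →3  (F ∧ T) ∨ (T ∨ F)
  →4  F ∨ (T ∨ F)
  →5  T ∨ F
  →6  T

Answer: YES — reaches normal form T in 6 ≤ 9 steps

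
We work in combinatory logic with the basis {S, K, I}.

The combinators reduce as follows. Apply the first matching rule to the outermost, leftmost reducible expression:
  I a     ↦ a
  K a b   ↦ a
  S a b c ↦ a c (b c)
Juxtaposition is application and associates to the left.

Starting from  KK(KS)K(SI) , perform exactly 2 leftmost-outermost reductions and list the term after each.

  start: KK(KS)K(SI)
  [1] KK(SI)
  [2] K

Answer: after 2 steps: K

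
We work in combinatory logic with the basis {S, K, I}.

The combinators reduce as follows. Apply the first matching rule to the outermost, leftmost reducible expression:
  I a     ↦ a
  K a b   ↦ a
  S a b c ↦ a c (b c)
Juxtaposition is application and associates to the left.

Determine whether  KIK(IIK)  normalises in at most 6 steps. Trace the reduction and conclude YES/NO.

Answer: YES — reaches normal form K in 4 ≤ 6 steps

Reduction:
  start: KIK(IIK)
  →1  I(IIK)
  →2  IIK
  →3  IK
  →4  K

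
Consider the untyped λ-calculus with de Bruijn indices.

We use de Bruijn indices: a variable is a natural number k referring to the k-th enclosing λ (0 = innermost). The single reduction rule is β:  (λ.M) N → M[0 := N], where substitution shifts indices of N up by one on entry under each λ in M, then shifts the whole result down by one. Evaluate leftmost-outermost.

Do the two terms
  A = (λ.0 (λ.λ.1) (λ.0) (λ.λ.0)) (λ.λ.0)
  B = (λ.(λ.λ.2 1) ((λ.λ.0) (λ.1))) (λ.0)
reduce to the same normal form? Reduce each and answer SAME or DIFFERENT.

Term A:
  start: (λ.0 (λ.λ.1) (λ.0) (λ.λ.0)) (λ.λ.0)
  →1  (λ.λ.0) (λ.λ.1) (λ.0) (λ.λ.0)
  →2  (λ.0) (λ.0) (λ.λ.0)
  →3  (λ.0) (λ.λ.0)
  →4  λ.λ.0

Term B:
  start: (λ.(λ.λ.2 1) ((λ.λ.0) (λ.1))) (λ.0)
  →1  (λ.λ.(λ.0) 1) ((λ.λ.0) (λ.λ.0))
  →2  λ.(λ.0) ((λ.λ.0) (λ.λ.0))
  →3  λ.(λ.λ.0) (λ.λ.0)
  →4  λ.λ.0

Answer: SAME — A ⇓ λ.λ.0, B ⇓ λ.λ.0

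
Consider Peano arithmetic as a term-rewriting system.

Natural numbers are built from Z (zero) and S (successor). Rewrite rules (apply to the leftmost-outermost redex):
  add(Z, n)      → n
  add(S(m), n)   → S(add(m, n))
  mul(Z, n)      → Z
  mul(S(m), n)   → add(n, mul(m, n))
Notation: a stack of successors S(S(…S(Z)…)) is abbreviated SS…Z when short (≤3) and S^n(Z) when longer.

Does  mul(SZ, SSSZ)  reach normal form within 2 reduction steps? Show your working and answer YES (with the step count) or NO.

  start: mul(SZ, SSSZ)
  step 1: add(SSSZ, mul(Z, SSSZ))
  step 2: S(add(SSZ, mul(Z, SSSZ)))

Answer: NO — after 2 steps the term is S(add(SSZ, mul(Z, SSSZ))), not yet normal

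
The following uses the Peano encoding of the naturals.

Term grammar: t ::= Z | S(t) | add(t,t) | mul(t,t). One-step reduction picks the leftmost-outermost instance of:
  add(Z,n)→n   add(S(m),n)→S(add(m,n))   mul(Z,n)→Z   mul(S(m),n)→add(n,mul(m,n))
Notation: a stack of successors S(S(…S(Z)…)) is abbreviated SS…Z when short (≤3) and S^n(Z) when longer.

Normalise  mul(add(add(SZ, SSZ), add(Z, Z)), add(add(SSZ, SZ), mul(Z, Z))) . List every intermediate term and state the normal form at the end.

Answer: normal form = S^9(Z)  (in 47 steps)

Reduction:
  start: mul(add(add(SZ, SSZ), add(Z, Z)), add(add(SSZ, SZ), mul(Z, Z)))
  step 1: mul(add(S(add(Z, SSZ)), add(Z, Z)), add(add(SSZ, SZ), mul(Z, Z)))
  step 2: mul(S(add(add(Z, SSZ), add(Z, Z))), add(add(SSZ, SZ), mul(Z, Z)))
  step 3: add(add(add(SSZ, SZ), mul(Z, Z)), mul(add(add(Z, SSZ), add(Z, Z)), add(add(SSZ, SZ), mul(Z, Z))))
  step 4: add(add(S(add(SZ, SZ)), mul(Z, Z)), mul(add(add(Z, SSZ), add(Z, Z)), add(add(SSZ, SZ), mul(Z, Z))))
  step 5: add(S(add(add(SZ, SZ), mul(Z, Z))), mul(add(add(Z, SSZ), add(Z, Z)), add(add(SSZ, SZ), mul(Z, Z))))
  step 6: S(add(add(add(SZ, SZ), mul(Z, Z)), mul(add(add(Z, SSZ), add(Z, Z)), add(add(SSZ, SZ), mul(Z, Z)))))
  step 7: S(add(add(S(add(Z, SZ)), mul(Z, Z)), mul(add(add(Z, SSZ), add(Z, Z)), add(add(SSZ, SZ), mul(Z, Z)))))
  step 8: S(add(S(add(add(Z, SZ), mul(Z, Z))), mul(add(add(Z, SSZ), add(Z, Z)), add(add(SSZ, SZ), mul(Z, Z)))))
  step 9: S(S(add(add(add(Z, SZ), mul(Z, Z)), mul(add(add(Z, SSZ), add(Z, Z)), add(add(SSZ, SZ), mul(Z, Z))))))
  step 10: S(S(add(add(SZ, mul(Z, Z)), mul(add(add(Z, SSZ), add(Z, Z)), add(add(SSZ, SZ), mul(Z, Z))))))
  step 11: S(S(add(S(add(Z, mul(Z, Z))), mul(add(add(Z, SSZ), add(Z, Z)), add(add(SSZ, SZ), mul(Z, Z))))))
  step 12: S(S(S(add(add(Z, mul(Z, Z)), mul(add(add(Z, SSZ), add(Z, Z)), add(add(SSZ, SZ), mul(Z, Z)))))))
  step 13: S(S(S(add(mul(Z, Z), mul(add(add(Z, SSZ), add(Z, Z)), add(add(SSZ, SZ), mul(Z, Z)))))))
  step 14: S(S(S(add(Z, mul(add(add(Z, SSZ), add(Z, Z)), add(add(SSZ, SZ), mul(Z, Z)))))))
  step 15: S(S(S(mul(add(add(Z, SSZ), add(Z, Z)), add(add(SSZ, SZ), mul(Z, Z))))))
  step 16: S(S(S(mul(add(SSZ, add(Z, Z)), add(add(SSZ, SZ), mul(Z, Z))))))
  step 17: S(S(S(mul(S(add(SZ, add(Z, Z))), add(add(SSZ, SZ), mul(Z, Z))))))
  step 18: S(S(S(add(add(add(SSZ, SZ), mul(Z, Z)), mul(add(SZ, add(Z, Z)), add(add(SSZ, SZ), mul(Z, Z)))))))
  step 19: S(S(S(add(add(S(add(SZ, SZ)), mul(Z, Z)), mul(add(SZ, add(Z, Z)), add(add(SSZ, SZ), mul(Z, Z)))))))
  step 20: S(S(S(add(S(add(add(SZ, SZ), mul(Z, Z))), mul(add(SZ, add(Z, Z)), add(add(SSZ, SZ), mul(Z, Z)))))))
  step 21: S(S(S(S(add(add(add(SZ, SZ), mul(Z, Z)), mul(add(SZ, add(Z, Z)), add(add(SSZ, SZ), mul(Z, Z))))))))
  step 22: S(S(S(S(add(add(S(add(Z, SZ)), mul(Z, Z)), mul(add(SZ, add(Z, Z)), add(add(SSZ, SZ), mul(Z, Z))))))))
  step 23: S(S(S(S(add(S(add(add(Z, SZ), mul(Z, Z))), mul(add(SZ, add(Z, Z)), add(add(SSZ, SZ), mul(Z, Z))))))))
  step 24: S(S(S(S(S(add(add(add(Z, SZ), mul(Z, Z)), mul(add(SZ, add(Z, Z)), add(add(SSZ, SZ), mul(Z, Z)))))))))
  step 25: S(S(S(S(S(add(add(SZ, mul(Z, Z)), mul(add(SZ, add(Z, Z)), add(add(SSZ, SZ), mul(Z, Z)))))))))
  step 26: S(S(S(S(S(add(S(add(Z, mul(Z, Z))), mul(add(SZ, add(Z, Z)), add(add(SSZ, SZ), mul(Z, Z)))))))))
  step 27: S(S(S(S(S(S(add(add(Z, mul(Z, Z)), mul(add(SZ, add(Z, Z)), add(add(SSZ, SZ), mul(Z, Z))))))))))
  step 28: S(S(S(S(S(S(add(mul(Z, Z), mul(add(SZ, add(Z, Z)), add(add(SSZ, SZ), mul(Z, Z))))))))))
  step 29: S(S(S(S(S(S(add(Z, mul(add(SZ, add(Z, Z)), add(add(SSZ, SZ), mul(Z, Z))))))))))
  step 30: S(S(S(S(S(S(mul(add(SZ, add(Z, Z)), add(add(SSZ, SZ), mul(Z, Z)))))))))
  step 31: S(S(S(S(S(S(mul(S(add(Z, add(Z, Z))), add(add(SSZ, SZ), mul(Z, Z)))))))))
  step 32: S(S(S(S(S(S(add(add(add(SSZ, SZ), mul(Z, Z)), mul(add(Z, add(Z, Z)), add(add(SSZ, SZ), mul(Z, Z))))))))))
  step 33: S(S(S(S(S(S(add(add(S(add(SZ, SZ)), mul(Z, Z)), mul(add(Z, add(Z, Z)), add(add(SSZ, SZ), mul(Z, Z))))))))))
  step 34: S(S(S(S(S(S(add(S(add(add(SZ, SZ), mul(Z, Z))), mul(add(Z, add(Z, Z)), add(add(SSZ, SZ), mul(Z, Z))))))))))
  step 35: S(S(S(S(S(S(S(add(add(add(SZ, SZ), mul(Z, Z)), mul(add(Z, add(Z, Z)), add(add(SSZ, SZ), mul(Z, Z)))))))))))
  step 36: S(S(S(S(S(S(S(add(add(S(add(Z, SZ)), mul(Z, Z)), mul(add(Z, add(Z, Z)), add(add(SSZ, SZ), mul(Z, Z)))))))))))
  step 37: S(S(S(S(S(S(S(add(S(add(add(Z, SZ), mul(Z, Z))), mul(add(Z, add(Z, Z)), add(add(SSZ, SZ), mul(Z, Z)))))))))))
  step 38: S(S(S(S(S(S(S(S(add(add(add(Z, SZ), mul(Z, Z)), mul(add(Z, add(Z, Z)), add(add(SSZ, SZ), mul(Z, Z))))))))))))
  step 39: S(S(S(S(S(S(S(S(add(add(SZ, mul(Z, Z)), mul(add(Z, add(Z, Z)), add(add(SSZ, SZ), mul(Z, Z))))))))))))
  step 40: S(S(S(S(S(S(S(S(add(S(add(Z, mul(Z, Z))), mul(add(Z, add(Z, Z)), add(add(SSZ, SZ), mul(Z, Z))))))))))))
  step 41: S(S(S(S(S(S(S(S(S(add(add(Z, mul(Z, Z)), mul(add(Z, add(Z, Z)), add(add(SSZ, SZ), mul(Z, Z)))))))))))))
  step 42: S(S(S(S(S(S(S(S(S(add(mul(Z, Z), mul(add(Z, add(Z, Z)), add(add(SSZ, SZ), mul(Z, Z)))))))))))))
  step 43: S(S(S(S(S(S(S(S(S(add(Z, mul(add(Z, add(Z, Z)), add(add(SSZ, SZ), mul(Z, Z)))))))))))))
  step 44: S(S(S(S(S(S(S(S(S(mul(add(Z, add(Z, Z)), add(add(SSZ, SZ), mul(Z, Z))))))))))))
  step 45: S(S(S(S(S(S(S(S(S(mul(add(Z, Z), add(add(SSZ, SZ), mul(Z, Z))))))))))))
  step 46: S(S(S(S(S(S(S(S(S(mul(Z, add(add(SSZ, SZ), mul(Z, Z))))))))))))
  step 47: S^9(Z)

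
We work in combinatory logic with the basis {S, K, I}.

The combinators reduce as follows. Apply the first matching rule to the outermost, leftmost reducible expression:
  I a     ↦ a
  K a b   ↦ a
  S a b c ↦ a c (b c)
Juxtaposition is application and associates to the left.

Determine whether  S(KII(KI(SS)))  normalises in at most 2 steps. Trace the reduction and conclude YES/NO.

Answer: NO — after 2 steps the term is S(KI(SS)), not yet normal

Reduction:
  start: S(KII(KI(SS)))
  →1  S(I(KI(SS)))
  →2  S(KI(SS))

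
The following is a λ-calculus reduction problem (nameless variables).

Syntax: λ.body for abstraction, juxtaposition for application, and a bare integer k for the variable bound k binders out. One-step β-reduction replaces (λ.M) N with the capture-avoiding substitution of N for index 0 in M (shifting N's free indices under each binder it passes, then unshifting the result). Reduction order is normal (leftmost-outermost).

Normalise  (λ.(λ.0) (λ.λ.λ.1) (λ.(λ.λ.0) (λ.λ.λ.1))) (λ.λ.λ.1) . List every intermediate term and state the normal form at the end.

Answer: normal form = λ.λ.1  (in 3 steps)

Reduction:
  start: (λ.(λ.0) (λ.λ.λ.1) (λ.(λ.λ.0) (λ.λ.λ.1))) (λ.λ.λ.1)
  [1] (λ.0) (λ.λ.λ.1) (λ.(λ.λ.0) (λ.λ.λ.1))
  [2] (λ.λ.λ.1) (λ.(λ.λ.0) (λ.λ.λ.1))
  [3] λ.λ.1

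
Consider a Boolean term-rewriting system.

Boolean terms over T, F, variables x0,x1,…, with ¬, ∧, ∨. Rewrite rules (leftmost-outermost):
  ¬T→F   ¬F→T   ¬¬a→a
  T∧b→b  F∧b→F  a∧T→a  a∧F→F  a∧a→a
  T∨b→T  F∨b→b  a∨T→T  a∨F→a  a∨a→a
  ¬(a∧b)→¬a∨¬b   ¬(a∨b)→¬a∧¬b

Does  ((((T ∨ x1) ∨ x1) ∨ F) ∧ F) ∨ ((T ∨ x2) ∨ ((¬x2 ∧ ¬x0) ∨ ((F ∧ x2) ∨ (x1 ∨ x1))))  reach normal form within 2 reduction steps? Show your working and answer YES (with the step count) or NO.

Answer: NO — after 2 steps the term is (T ∨ x2) ∨ ((¬x2 ∧ ¬x0) ∨ ((F ∧ x2) ∨ (x1 ∨ x1))), not yet normal

Derivation:
  start: ((((T ∨ x1) ∨ x1) ∨ F) ∧ F) ∨ ((T ∨ x2) ∨ ((¬x2 ∧ ¬x0) ∨ ((F ∧ x2) ∨ (x1 ∨ x1))))
  →1  F ∨ ((T ∨ x2) ∨ ((¬x2 ∧ ¬x0) ∨ ((F ∧ x2) ∨ (x1 ∨ x1))))
  →2  (T ∨ x2) ∨ ((¬x2 ∧ ¬x0) ∨ ((F ∧ x2) ∨ (x1 ∨ x1)))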